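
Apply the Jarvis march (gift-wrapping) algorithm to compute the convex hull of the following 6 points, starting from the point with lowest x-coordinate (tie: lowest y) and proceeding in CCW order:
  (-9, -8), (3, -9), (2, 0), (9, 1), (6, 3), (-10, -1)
Hull (CCW) = [(-10, -1), (-9, -8), (3, -9), (9, 1), (6, 3)]

Jarvis march: at each step, from the current hull vertex p, select the next vertex q as the point such that every other point lies strictly to the left of (or on) the directed line p → q. (Equivalently: for every other point r, the cross product (q − p) × (r − p) ≥ 0.)
Starting point (lowest x, tie lowest y): (-10, -1). Wrap until returning to start. Resulting hull: (-10, -1), (-9, -8), (3, -9), (9, 1), (6, 3).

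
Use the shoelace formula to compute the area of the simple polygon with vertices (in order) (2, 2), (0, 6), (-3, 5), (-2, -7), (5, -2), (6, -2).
Area = 59

Shoelace formula: Area = (1/2) |Σ_i (x_i · y_{i+1} − x_{i+1} · y_i)| (indices mod n). Compute each cross term:
  (2)(6) − (0)(2) = 12
  (0)(5) − (-3)(6) = 18
  (-3)(-7) − (-2)(5) = 31
  (-2)(-2) − (5)(-7) = 39
  (5)(-2) − (6)(-2) = 2
  (6)(2) − (2)(-2) = 16
Sum = 118, so (signed) Area = 118/2 = 59, |Area| = 59.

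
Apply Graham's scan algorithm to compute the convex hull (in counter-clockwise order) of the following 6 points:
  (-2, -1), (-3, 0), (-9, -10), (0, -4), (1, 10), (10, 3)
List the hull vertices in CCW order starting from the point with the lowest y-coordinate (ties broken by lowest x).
Hull (CCW) = [(-9, -10), (0, -4), (10, 3), (1, 10)]

Graham scan procedure:
  1. Find the pivot p₀ = point with lowest y (tie → lowest x): (-9, -10).
  2. Sort the remaining points by polar angle around p₀.
  3. Walk through sorted points, maintaining a stack; pop the top while the last three entries make a non-left turn (cross product ≤ 0).
  4. Final stack is the convex hull in CCW order: (-9, -10), (0, -4), (10, 3), (1, 10).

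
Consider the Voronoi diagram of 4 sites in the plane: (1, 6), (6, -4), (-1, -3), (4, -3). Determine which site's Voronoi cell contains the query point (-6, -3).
Nearest site = (-1, -3)

The Voronoi cell of site s contains exactly those query points closer to s than to any other site. Compute squared distances from q = (-6, -3) to each site:
  (-1 − -6)² + (-3 − -3)² = 25
  (4 − -6)² + (-3 − -3)² = 100
  (1 − -6)² + (6 − -3)² = 130
  (6 − -6)² + (-4 − -3)² = 145
Minimum is attained by (-1, -3), so q lies in its Voronoi cell.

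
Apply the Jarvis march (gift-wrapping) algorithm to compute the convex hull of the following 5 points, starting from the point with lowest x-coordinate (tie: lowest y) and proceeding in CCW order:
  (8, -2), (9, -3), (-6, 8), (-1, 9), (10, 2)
Hull (CCW) = [(-6, 8), (9, -3), (10, 2), (-1, 9)]

Jarvis march: at each step, from the current hull vertex p, select the next vertex q as the point such that every other point lies strictly to the left of (or on) the directed line p → q. (Equivalently: for every other point r, the cross product (q − p) × (r − p) ≥ 0.)
Starting point (lowest x, tie lowest y): (-6, 8). Wrap until returning to start. Resulting hull: (-6, 8), (9, -3), (10, 2), (-1, 9).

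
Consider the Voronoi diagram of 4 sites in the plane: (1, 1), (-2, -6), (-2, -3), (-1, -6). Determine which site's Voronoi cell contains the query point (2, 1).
Nearest site = (1, 1)

The Voronoi cell of site s contains exactly those query points closer to s than to any other site. Compute squared distances from q = (2, 1) to each site:
  (1 − 2)² + (1 − 1)² = 1
  (-2 − 2)² + (-3 − 1)² = 32
  (-1 − 2)² + (-6 − 1)² = 58
  (-2 − 2)² + (-6 − 1)² = 65
Minimum is attained by (1, 1), so q lies in its Voronoi cell.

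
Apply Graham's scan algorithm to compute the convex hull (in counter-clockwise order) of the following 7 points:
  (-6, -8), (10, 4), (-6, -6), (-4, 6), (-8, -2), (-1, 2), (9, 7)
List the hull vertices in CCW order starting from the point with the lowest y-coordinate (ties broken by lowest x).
Hull (CCW) = [(-6, -8), (10, 4), (9, 7), (-4, 6), (-8, -2)]

Graham scan procedure:
  1. Find the pivot p₀ = point with lowest y (tie → lowest x): (-6, -8).
  2. Sort the remaining points by polar angle around p₀.
  3. Walk through sorted points, maintaining a stack; pop the top while the last three entries make a non-left turn (cross product ≤ 0).
  4. Final stack is the convex hull in CCW order: (-6, -8), (10, 4), (9, 7), (-4, 6), (-8, -2).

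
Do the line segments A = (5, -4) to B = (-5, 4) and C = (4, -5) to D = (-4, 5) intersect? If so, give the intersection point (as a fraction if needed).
Yes; intersection at (0, 0) (t = 1/2 on AB, s = 1/2 on CD)

Parametrize AB as A + t(B − A) = (5 + -10 t, -4 + 8 t) and CD as C + s(D − C) = (4 + -8 s, -5 + 10 s). Solve the linear system for (t, s). Determinant = 36 ≠ 0, so a unique intersection of the containing lines exists. Solution: t = 1/2, s = 1/2 — both in [0, 1], so the segments cross. Intersection point: (0, 0).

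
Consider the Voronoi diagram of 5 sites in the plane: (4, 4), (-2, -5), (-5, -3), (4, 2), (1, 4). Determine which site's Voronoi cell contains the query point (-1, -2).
Nearest site = (-2, -5)

The Voronoi cell of site s contains exactly those query points closer to s than to any other site. Compute squared distances from q = (-1, -2) to each site:
  (-2 − -1)² + (-5 − -2)² = 10
  (-5 − -1)² + (-3 − -2)² = 17
  (1 − -1)² + (4 − -2)² = 40
  (4 − -1)² + (2 − -2)² = 41
  (4 − -1)² + (4 − -2)² = 61
Minimum is attained by (-2, -5), so q lies in its Voronoi cell.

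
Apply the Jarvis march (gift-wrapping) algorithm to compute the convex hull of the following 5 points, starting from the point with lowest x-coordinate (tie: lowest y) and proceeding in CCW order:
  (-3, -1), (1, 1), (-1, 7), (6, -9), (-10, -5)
Hull (CCW) = [(-10, -5), (6, -9), (-1, 7)]

Jarvis march: at each step, from the current hull vertex p, select the next vertex q as the point such that every other point lies strictly to the left of (or on) the directed line p → q. (Equivalently: for every other point r, the cross product (q − p) × (r − p) ≥ 0.)
Starting point (lowest x, tie lowest y): (-10, -5). Wrap until returning to start. Resulting hull: (-10, -5), (6, -9), (-1, 7).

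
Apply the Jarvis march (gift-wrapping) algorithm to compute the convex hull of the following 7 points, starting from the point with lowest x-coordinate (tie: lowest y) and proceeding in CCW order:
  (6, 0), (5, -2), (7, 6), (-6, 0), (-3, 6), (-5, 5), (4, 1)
Hull (CCW) = [(-6, 0), (5, -2), (6, 0), (7, 6), (-3, 6), (-5, 5)]

Jarvis march: at each step, from the current hull vertex p, select the next vertex q as the point such that every other point lies strictly to the left of (or on) the directed line p → q. (Equivalently: for every other point r, the cross product (q − p) × (r − p) ≥ 0.)
Starting point (lowest x, tie lowest y): (-6, 0). Wrap until returning to start. Resulting hull: (-6, 0), (5, -2), (6, 0), (7, 6), (-3, 6), (-5, 5).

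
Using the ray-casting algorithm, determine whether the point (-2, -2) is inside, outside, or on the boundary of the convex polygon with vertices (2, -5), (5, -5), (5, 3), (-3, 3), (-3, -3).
The point (-2, -2) lies strictly inside the polygon

Cast a horizontal ray to the right from the query point and count how many polygon edges it crosses (each edge strictly once or zero times, handled with the usual half-open convention). 
Parity of crossings → odd ⇒ inside.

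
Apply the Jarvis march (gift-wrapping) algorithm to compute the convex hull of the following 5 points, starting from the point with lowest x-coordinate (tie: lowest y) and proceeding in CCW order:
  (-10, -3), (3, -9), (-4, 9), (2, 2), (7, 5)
Hull (CCW) = [(-10, -3), (3, -9), (7, 5), (-4, 9)]

Jarvis march: at each step, from the current hull vertex p, select the next vertex q as the point such that every other point lies strictly to the left of (or on) the directed line p → q. (Equivalently: for every other point r, the cross product (q − p) × (r − p) ≥ 0.)
Starting point (lowest x, tie lowest y): (-10, -3). Wrap until returning to start. Resulting hull: (-10, -3), (3, -9), (7, 5), (-4, 9).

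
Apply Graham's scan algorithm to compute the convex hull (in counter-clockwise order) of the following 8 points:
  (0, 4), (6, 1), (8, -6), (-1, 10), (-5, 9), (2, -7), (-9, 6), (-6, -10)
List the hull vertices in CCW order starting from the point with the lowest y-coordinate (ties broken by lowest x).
Hull (CCW) = [(-6, -10), (8, -6), (6, 1), (-1, 10), (-5, 9), (-9, 6)]

Graham scan procedure:
  1. Find the pivot p₀ = point with lowest y (tie → lowest x): (-6, -10).
  2. Sort the remaining points by polar angle around p₀.
  3. Walk through sorted points, maintaining a stack; pop the top while the last three entries make a non-left turn (cross product ≤ 0).
  4. Final stack is the convex hull in CCW order: (-6, -10), (8, -6), (6, 1), (-1, 10), (-5, 9), (-9, 6).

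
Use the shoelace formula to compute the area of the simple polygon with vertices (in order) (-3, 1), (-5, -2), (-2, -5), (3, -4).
Area = 23

Shoelace formula: Area = (1/2) |Σ_i (x_i · y_{i+1} − x_{i+1} · y_i)| (indices mod n). Compute each cross term:
  (-3)(-2) − (-5)(1) = 11
  (-5)(-5) − (-2)(-2) = 21
  (-2)(-4) − (3)(-5) = 23
  (3)(1) − (-3)(-4) = -9
Sum = 46, so (signed) Area = 46/2 = 23, |Area| = 23.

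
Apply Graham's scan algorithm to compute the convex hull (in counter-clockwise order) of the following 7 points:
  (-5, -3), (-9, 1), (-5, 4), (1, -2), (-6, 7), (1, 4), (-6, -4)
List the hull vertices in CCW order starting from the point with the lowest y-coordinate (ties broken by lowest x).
Hull (CCW) = [(-6, -4), (1, -2), (1, 4), (-6, 7), (-9, 1)]

Graham scan procedure:
  1. Find the pivot p₀ = point with lowest y (tie → lowest x): (-6, -4).
  2. Sort the remaining points by polar angle around p₀.
  3. Walk through sorted points, maintaining a stack; pop the top while the last three entries make a non-left turn (cross product ≤ 0).
  4. Final stack is the convex hull in CCW order: (-6, -4), (1, -2), (1, 4), (-6, 7), (-9, 1).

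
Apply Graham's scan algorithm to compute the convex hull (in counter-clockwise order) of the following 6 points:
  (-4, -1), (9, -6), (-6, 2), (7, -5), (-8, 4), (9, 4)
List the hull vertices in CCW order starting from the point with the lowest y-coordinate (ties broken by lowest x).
Hull (CCW) = [(9, -6), (9, 4), (-8, 4), (-4, -1)]

Graham scan procedure:
  1. Find the pivot p₀ = point with lowest y (tie → lowest x): (9, -6).
  2. Sort the remaining points by polar angle around p₀.
  3. Walk through sorted points, maintaining a stack; pop the top while the last three entries make a non-left turn (cross product ≤ 0).
  4. Final stack is the convex hull in CCW order: (9, -6), (9, 4), (-8, 4), (-4, -1).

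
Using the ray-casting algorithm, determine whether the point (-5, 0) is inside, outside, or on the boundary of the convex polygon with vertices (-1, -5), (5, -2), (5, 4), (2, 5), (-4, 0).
The point (-5, 0) lies strictly outside the polygon

Cast a horizontal ray to the right from the query point and count how many polygon edges it crosses (each edge strictly once or zero times, handled with the usual half-open convention). 
Parity of crossings → even ⇒ outside.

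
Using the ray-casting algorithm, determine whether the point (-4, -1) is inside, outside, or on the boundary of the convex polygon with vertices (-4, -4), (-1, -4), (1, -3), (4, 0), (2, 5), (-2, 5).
The point (-4, -1) lies strictly outside the polygon

Cast a horizontal ray to the right from the query point and count how many polygon edges it crosses (each edge strictly once or zero times, handled with the usual half-open convention). 
Parity of crossings → even ⇒ outside.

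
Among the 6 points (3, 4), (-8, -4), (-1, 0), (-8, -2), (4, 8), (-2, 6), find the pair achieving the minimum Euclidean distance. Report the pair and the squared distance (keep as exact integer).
Pair = ((-8, -4), (-8, -2)); squared distance = 4

Compute all C(6, 2) = 15 pairwise squared distances (x_i − x_j)² + (y_i − y_j)². The minimum is 4, attained by the pair ((-8, -4), (-8, -2)).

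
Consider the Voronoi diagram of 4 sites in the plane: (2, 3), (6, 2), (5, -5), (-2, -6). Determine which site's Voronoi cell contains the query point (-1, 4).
Nearest site = (2, 3)

The Voronoi cell of site s contains exactly those query points closer to s than to any other site. Compute squared distances from q = (-1, 4) to each site:
  (2 − -1)² + (3 − 4)² = 10
  (6 − -1)² + (2 − 4)² = 53
  (-2 − -1)² + (-6 − 4)² = 101
  (5 − -1)² + (-5 − 4)² = 117
Minimum is attained by (2, 3), so q lies in its Voronoi cell.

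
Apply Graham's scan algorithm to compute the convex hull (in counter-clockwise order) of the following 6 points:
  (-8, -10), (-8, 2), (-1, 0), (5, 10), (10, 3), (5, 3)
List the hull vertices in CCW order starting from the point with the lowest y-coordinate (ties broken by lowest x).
Hull (CCW) = [(-8, -10), (10, 3), (5, 10), (-8, 2)]

Graham scan procedure:
  1. Find the pivot p₀ = point with lowest y (tie → lowest x): (-8, -10).
  2. Sort the remaining points by polar angle around p₀.
  3. Walk through sorted points, maintaining a stack; pop the top while the last three entries make a non-left turn (cross product ≤ 0).
  4. Final stack is the convex hull in CCW order: (-8, -10), (10, 3), (5, 10), (-8, 2).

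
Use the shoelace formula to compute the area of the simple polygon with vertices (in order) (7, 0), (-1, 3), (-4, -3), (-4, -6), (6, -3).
Area = 117/2

Shoelace formula: Area = (1/2) |Σ_i (x_i · y_{i+1} − x_{i+1} · y_i)| (indices mod n). Compute each cross term:
  (7)(3) − (-1)(0) = 21
  (-1)(-3) − (-4)(3) = 15
  (-4)(-6) − (-4)(-3) = 12
  (-4)(-3) − (6)(-6) = 48
  (6)(0) − (7)(-3) = 21
Sum = 117, so (signed) Area = 117/2 = 117/2, |Area| = 117/2.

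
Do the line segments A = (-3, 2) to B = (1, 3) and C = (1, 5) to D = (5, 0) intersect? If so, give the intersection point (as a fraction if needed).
No (intersection of containing lines falls outside at least one segment)

Parametrize and solve: t = 4/3, s = 1/3. At least one of these is outside [0, 1], so the segments do not intersect.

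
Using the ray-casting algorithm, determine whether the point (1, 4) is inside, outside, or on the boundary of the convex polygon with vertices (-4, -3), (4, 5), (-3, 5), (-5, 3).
The point (1, 4) lies strictly inside the polygon

Cast a horizontal ray to the right from the query point and count how many polygon edges it crosses (each edge strictly once or zero times, handled with the usual half-open convention). 
Parity of crossings → odd ⇒ inside.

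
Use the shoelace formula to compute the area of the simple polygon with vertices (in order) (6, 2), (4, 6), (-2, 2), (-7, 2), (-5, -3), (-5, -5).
Area = 119/2

Shoelace formula: Area = (1/2) |Σ_i (x_i · y_{i+1} − x_{i+1} · y_i)| (indices mod n). Compute each cross term:
  (6)(6) − (4)(2) = 28
  (4)(2) − (-2)(6) = 20
  (-2)(2) − (-7)(2) = 10
  (-7)(-3) − (-5)(2) = 31
  (-5)(-5) − (-5)(-3) = 10
  (-5)(2) − (6)(-5) = 20
Sum = 119, so (signed) Area = 119/2 = 119/2, |Area| = 119/2.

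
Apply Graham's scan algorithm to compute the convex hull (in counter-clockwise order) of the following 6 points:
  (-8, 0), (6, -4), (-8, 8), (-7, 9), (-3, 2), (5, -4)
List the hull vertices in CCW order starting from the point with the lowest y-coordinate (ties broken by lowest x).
Hull (CCW) = [(5, -4), (6, -4), (-7, 9), (-8, 8), (-8, 0)]

Graham scan procedure:
  1. Find the pivot p₀ = point with lowest y (tie → lowest x): (5, -4).
  2. Sort the remaining points by polar angle around p₀.
  3. Walk through sorted points, maintaining a stack; pop the top while the last three entries make a non-left turn (cross product ≤ 0).
  4. Final stack is the convex hull in CCW order: (5, -4), (6, -4), (-7, 9), (-8, 8), (-8, 0).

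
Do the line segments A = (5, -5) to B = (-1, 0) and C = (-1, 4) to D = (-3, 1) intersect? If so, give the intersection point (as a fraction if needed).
No (intersection of containing lines falls outside at least one segment)

Parametrize and solve: t = 9/7, s = 6/7. At least one of these is outside [0, 1], so the segments do not intersect.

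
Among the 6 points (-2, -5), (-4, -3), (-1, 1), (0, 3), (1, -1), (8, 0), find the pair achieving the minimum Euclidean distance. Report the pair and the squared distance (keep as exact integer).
Pair = ((-1, 1), (0, 3)); squared distance = 5

Compute all C(6, 2) = 15 pairwise squared distances (x_i − x_j)² + (y_i − y_j)². The minimum is 5, attained by the pair ((-1, 1), (0, 3)).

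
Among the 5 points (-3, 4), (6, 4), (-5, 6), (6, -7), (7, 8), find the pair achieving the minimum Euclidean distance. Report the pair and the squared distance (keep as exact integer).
Pair = ((-3, 4), (-5, 6)); squared distance = 8

Compute all C(5, 2) = 10 pairwise squared distances (x_i − x_j)² + (y_i − y_j)². The minimum is 8, attained by the pair ((-3, 4), (-5, 6)).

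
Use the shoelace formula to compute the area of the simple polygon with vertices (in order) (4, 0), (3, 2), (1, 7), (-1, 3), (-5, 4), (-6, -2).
Area = 45

Shoelace formula: Area = (1/2) |Σ_i (x_i · y_{i+1} − x_{i+1} · y_i)| (indices mod n). Compute each cross term:
  (4)(2) − (3)(0) = 8
  (3)(7) − (1)(2) = 19
  (1)(3) − (-1)(7) = 10
  (-1)(4) − (-5)(3) = 11
  (-5)(-2) − (-6)(4) = 34
  (-6)(0) − (4)(-2) = 8
Sum = 90, so (signed) Area = 90/2 = 45, |Area| = 45.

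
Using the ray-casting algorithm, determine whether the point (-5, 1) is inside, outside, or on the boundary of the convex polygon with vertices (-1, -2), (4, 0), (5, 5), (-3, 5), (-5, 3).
The point (-5, 1) lies strictly outside the polygon

Cast a horizontal ray to the right from the query point and count how many polygon edges it crosses (each edge strictly once or zero times, handled with the usual half-open convention). 
Parity of crossings → even ⇒ outside.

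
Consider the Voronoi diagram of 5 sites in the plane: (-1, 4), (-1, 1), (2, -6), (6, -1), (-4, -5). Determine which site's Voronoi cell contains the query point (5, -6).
Nearest site = (2, -6)

The Voronoi cell of site s contains exactly those query points closer to s than to any other site. Compute squared distances from q = (5, -6) to each site:
  (2 − 5)² + (-6 − -6)² = 9
  (6 − 5)² + (-1 − -6)² = 26
  (-4 − 5)² + (-5 − -6)² = 82
  (-1 − 5)² + (1 − -6)² = 85
  (-1 − 5)² + (4 − -6)² = 136
Minimum is attained by (2, -6), so q lies in its Voronoi cell.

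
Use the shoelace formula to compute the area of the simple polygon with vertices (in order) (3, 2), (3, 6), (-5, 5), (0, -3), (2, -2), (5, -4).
Area = 51

Shoelace formula: Area = (1/2) |Σ_i (x_i · y_{i+1} − x_{i+1} · y_i)| (indices mod n). Compute each cross term:
  (3)(6) − (3)(2) = 12
  (3)(5) − (-5)(6) = 45
  (-5)(-3) − (0)(5) = 15
  (0)(-2) − (2)(-3) = 6
  (2)(-4) − (5)(-2) = 2
  (5)(2) − (3)(-4) = 22
Sum = 102, so (signed) Area = 102/2 = 51, |Area| = 51.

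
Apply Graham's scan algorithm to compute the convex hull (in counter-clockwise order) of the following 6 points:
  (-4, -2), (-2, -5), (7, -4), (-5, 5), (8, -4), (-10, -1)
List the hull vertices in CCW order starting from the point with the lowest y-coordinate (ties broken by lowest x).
Hull (CCW) = [(-2, -5), (8, -4), (-5, 5), (-10, -1)]

Graham scan procedure:
  1. Find the pivot p₀ = point with lowest y (tie → lowest x): (-2, -5).
  2. Sort the remaining points by polar angle around p₀.
  3. Walk through sorted points, maintaining a stack; pop the top while the last three entries make a non-left turn (cross product ≤ 0).
  4. Final stack is the convex hull in CCW order: (-2, -5), (8, -4), (-5, 5), (-10, -1).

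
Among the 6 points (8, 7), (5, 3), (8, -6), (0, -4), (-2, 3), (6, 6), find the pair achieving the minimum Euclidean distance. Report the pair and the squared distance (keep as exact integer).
Pair = ((8, 7), (6, 6)); squared distance = 5

Compute all C(6, 2) = 15 pairwise squared distances (x_i − x_j)² + (y_i − y_j)². The minimum is 5, attained by the pair ((8, 7), (6, 6)).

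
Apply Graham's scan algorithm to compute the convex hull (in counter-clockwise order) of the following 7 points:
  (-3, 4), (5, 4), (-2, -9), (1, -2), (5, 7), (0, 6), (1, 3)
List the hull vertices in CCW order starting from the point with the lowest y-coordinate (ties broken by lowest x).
Hull (CCW) = [(-2, -9), (5, 4), (5, 7), (0, 6), (-3, 4)]

Graham scan procedure:
  1. Find the pivot p₀ = point with lowest y (tie → lowest x): (-2, -9).
  2. Sort the remaining points by polar angle around p₀.
  3. Walk through sorted points, maintaining a stack; pop the top while the last three entries make a non-left turn (cross product ≤ 0).
  4. Final stack is the convex hull in CCW order: (-2, -9), (5, 4), (5, 7), (0, 6), (-3, 4).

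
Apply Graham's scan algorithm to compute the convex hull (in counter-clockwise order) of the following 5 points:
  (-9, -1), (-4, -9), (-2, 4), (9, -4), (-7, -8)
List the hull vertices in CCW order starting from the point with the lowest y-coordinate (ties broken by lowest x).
Hull (CCW) = [(-4, -9), (9, -4), (-2, 4), (-9, -1), (-7, -8)]

Graham scan procedure:
  1. Find the pivot p₀ = point with lowest y (tie → lowest x): (-4, -9).
  2. Sort the remaining points by polar angle around p₀.
  3. Walk through sorted points, maintaining a stack; pop the top while the last three entries make a non-left turn (cross product ≤ 0).
  4. Final stack is the convex hull in CCW order: (-4, -9), (9, -4), (-2, 4), (-9, -1), (-7, -8).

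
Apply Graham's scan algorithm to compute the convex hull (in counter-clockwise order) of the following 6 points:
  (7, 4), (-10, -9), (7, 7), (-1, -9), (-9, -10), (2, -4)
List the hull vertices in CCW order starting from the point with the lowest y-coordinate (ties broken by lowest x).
Hull (CCW) = [(-9, -10), (-1, -9), (7, 4), (7, 7), (-10, -9)]

Graham scan procedure:
  1. Find the pivot p₀ = point with lowest y (tie → lowest x): (-9, -10).
  2. Sort the remaining points by polar angle around p₀.
  3. Walk through sorted points, maintaining a stack; pop the top while the last three entries make a non-left turn (cross product ≤ 0).
  4. Final stack is the convex hull in CCW order: (-9, -10), (-1, -9), (7, 4), (7, 7), (-10, -9).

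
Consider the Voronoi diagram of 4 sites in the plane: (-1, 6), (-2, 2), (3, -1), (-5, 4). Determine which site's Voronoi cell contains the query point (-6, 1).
Nearest site = (-5, 4)

The Voronoi cell of site s contains exactly those query points closer to s than to any other site. Compute squared distances from q = (-6, 1) to each site:
  (-5 − -6)² + (4 − 1)² = 10
  (-2 − -6)² + (2 − 1)² = 17
  (-1 − -6)² + (6 − 1)² = 50
  (3 − -6)² + (-1 − 1)² = 85
Minimum is attained by (-5, 4), so q lies in its Voronoi cell.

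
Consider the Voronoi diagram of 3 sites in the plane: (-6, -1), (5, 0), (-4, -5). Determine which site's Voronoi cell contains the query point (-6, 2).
Nearest site = (-6, -1)

The Voronoi cell of site s contains exactly those query points closer to s than to any other site. Compute squared distances from q = (-6, 2) to each site:
  (-6 − -6)² + (-1 − 2)² = 9
  (-4 − -6)² + (-5 − 2)² = 53
  (5 − -6)² + (0 − 2)² = 125
Minimum is attained by (-6, -1), so q lies in its Voronoi cell.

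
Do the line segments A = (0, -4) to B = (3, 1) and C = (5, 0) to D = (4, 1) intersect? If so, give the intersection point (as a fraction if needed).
No (intersection of containing lines falls outside at least one segment)

Parametrize and solve: t = 9/8, s = 13/8. At least one of these is outside [0, 1], so the segments do not intersect.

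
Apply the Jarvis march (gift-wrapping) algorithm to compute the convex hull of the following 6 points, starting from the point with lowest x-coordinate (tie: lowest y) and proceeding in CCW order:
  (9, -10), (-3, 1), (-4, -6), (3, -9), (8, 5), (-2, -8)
Hull (CCW) = [(-4, -6), (-2, -8), (3, -9), (9, -10), (8, 5), (-3, 1)]

Jarvis march: at each step, from the current hull vertex p, select the next vertex q as the point such that every other point lies strictly to the left of (or on) the directed line p → q. (Equivalently: for every other point r, the cross product (q − p) × (r − p) ≥ 0.)
Starting point (lowest x, tie lowest y): (-4, -6). Wrap until returning to start. Resulting hull: (-4, -6), (-2, -8), (3, -9), (9, -10), (8, 5), (-3, 1).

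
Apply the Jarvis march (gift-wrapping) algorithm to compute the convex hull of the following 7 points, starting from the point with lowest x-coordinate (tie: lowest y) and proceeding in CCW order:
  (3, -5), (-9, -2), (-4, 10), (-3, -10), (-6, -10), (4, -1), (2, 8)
Hull (CCW) = [(-9, -2), (-6, -10), (-3, -10), (3, -5), (4, -1), (2, 8), (-4, 10)]

Jarvis march: at each step, from the current hull vertex p, select the next vertex q as the point such that every other point lies strictly to the left of (or on) the directed line p → q. (Equivalently: for every other point r, the cross product (q − p) × (r − p) ≥ 0.)
Starting point (lowest x, tie lowest y): (-9, -2). Wrap until returning to start. Resulting hull: (-9, -2), (-6, -10), (-3, -10), (3, -5), (4, -1), (2, 8), (-4, 10).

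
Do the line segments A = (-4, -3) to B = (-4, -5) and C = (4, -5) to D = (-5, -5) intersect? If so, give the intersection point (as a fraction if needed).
Yes; intersection at (-4, -5) (t = 1 on AB, s = 8/9 on CD)

Parametrize AB as A + t(B − A) = (-4 + 0 t, -3 + -2 t) and CD as C + s(D − C) = (4 + -9 s, -5 + 0 s). Solve the linear system for (t, s). Determinant = 18 ≠ 0, so a unique intersection of the containing lines exists. Solution: t = 1, s = 8/9 — both in [0, 1], so the segments cross. Intersection point: (-4, -5).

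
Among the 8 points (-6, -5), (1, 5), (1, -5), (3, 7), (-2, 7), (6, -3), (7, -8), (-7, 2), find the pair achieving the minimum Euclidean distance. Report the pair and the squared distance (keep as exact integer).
Pair = ((1, 5), (3, 7)); squared distance = 8

Compute all C(8, 2) = 28 pairwise squared distances (x_i − x_j)² + (y_i − y_j)². The minimum is 8, attained by the pair ((1, 5), (3, 7)).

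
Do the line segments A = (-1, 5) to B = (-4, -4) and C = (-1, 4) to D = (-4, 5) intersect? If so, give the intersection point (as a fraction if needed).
Yes; intersection at (-13/10, 41/10) (t = 1/10 on AB, s = 1/10 on CD)

Parametrize AB as A + t(B − A) = (-1 + -3 t, 5 + -9 t) and CD as C + s(D − C) = (-1 + -3 s, 4 + 1 s). Solve the linear system for (t, s). Determinant = 30 ≠ 0, so a unique intersection of the containing lines exists. Solution: t = 1/10, s = 1/10 — both in [0, 1], so the segments cross. Intersection point: (-13/10, 41/10).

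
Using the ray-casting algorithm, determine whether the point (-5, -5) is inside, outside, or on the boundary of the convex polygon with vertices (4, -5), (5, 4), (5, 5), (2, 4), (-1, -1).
The point (-5, -5) lies strictly outside the polygon

Cast a horizontal ray to the right from the query point and count how many polygon edges it crosses (each edge strictly once or zero times, handled with the usual half-open convention). 
Parity of crossings → even ⇒ outside.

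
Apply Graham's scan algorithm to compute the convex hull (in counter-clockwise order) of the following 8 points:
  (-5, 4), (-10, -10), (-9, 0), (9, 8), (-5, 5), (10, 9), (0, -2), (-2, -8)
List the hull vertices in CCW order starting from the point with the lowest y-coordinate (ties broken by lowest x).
Hull (CCW) = [(-10, -10), (-2, -8), (10, 9), (-5, 5), (-9, 0)]

Graham scan procedure:
  1. Find the pivot p₀ = point with lowest y (tie → lowest x): (-10, -10).
  2. Sort the remaining points by polar angle around p₀.
  3. Walk through sorted points, maintaining a stack; pop the top while the last three entries make a non-left turn (cross product ≤ 0).
  4. Final stack is the convex hull in CCW order: (-10, -10), (-2, -8), (10, 9), (-5, 5), (-9, 0).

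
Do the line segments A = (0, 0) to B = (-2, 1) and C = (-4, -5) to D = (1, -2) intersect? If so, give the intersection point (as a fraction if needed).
No (intersection of containing lines falls outside at least one segment)

Parametrize and solve: t = -13/11, s = 14/11. At least one of these is outside [0, 1], so the segments do not intersect.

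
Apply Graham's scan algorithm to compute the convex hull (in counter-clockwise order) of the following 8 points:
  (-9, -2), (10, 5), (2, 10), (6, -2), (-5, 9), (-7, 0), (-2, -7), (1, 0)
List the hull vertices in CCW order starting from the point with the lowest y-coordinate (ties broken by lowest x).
Hull (CCW) = [(-2, -7), (6, -2), (10, 5), (2, 10), (-5, 9), (-9, -2)]

Graham scan procedure:
  1. Find the pivot p₀ = point with lowest y (tie → lowest x): (-2, -7).
  2. Sort the remaining points by polar angle around p₀.
  3. Walk through sorted points, maintaining a stack; pop the top while the last three entries make a non-left turn (cross product ≤ 0).
  4. Final stack is the convex hull in CCW order: (-2, -7), (6, -2), (10, 5), (2, 10), (-5, 9), (-9, -2).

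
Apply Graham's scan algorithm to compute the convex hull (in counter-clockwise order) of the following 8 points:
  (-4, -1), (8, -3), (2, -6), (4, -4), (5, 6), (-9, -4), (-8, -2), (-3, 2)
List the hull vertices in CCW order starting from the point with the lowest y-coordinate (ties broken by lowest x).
Hull (CCW) = [(2, -6), (8, -3), (5, 6), (-3, 2), (-8, -2), (-9, -4)]

Graham scan procedure:
  1. Find the pivot p₀ = point with lowest y (tie → lowest x): (2, -6).
  2. Sort the remaining points by polar angle around p₀.
  3. Walk through sorted points, maintaining a stack; pop the top while the last three entries make a non-left turn (cross product ≤ 0).
  4. Final stack is the convex hull in CCW order: (2, -6), (8, -3), (5, 6), (-3, 2), (-8, -2), (-9, -4).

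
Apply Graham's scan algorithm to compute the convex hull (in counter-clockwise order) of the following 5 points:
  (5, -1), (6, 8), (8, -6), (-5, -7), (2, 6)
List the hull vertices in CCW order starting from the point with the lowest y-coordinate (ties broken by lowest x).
Hull (CCW) = [(-5, -7), (8, -6), (6, 8), (2, 6)]

Graham scan procedure:
  1. Find the pivot p₀ = point with lowest y (tie → lowest x): (-5, -7).
  2. Sort the remaining points by polar angle around p₀.
  3. Walk through sorted points, maintaining a stack; pop the top while the last three entries make a non-left turn (cross product ≤ 0).
  4. Final stack is the convex hull in CCW order: (-5, -7), (8, -6), (6, 8), (2, 6).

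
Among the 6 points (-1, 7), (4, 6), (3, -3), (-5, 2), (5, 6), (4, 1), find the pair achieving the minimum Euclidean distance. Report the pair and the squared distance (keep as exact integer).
Pair = ((4, 6), (5, 6)); squared distance = 1

Compute all C(6, 2) = 15 pairwise squared distances (x_i − x_j)² + (y_i − y_j)². The minimum is 1, attained by the pair ((4, 6), (5, 6)).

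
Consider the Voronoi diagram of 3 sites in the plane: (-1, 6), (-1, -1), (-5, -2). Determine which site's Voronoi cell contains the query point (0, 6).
Nearest site = (-1, 6)

The Voronoi cell of site s contains exactly those query points closer to s than to any other site. Compute squared distances from q = (0, 6) to each site:
  (-1 − 0)² + (6 − 6)² = 1
  (-1 − 0)² + (-1 − 6)² = 50
  (-5 − 0)² + (-2 − 6)² = 89
Minimum is attained by (-1, 6), so q lies in its Voronoi cell.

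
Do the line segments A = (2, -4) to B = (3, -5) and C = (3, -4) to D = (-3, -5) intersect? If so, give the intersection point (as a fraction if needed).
Yes; intersection at (15/7, -29/7) (t = 1/7 on AB, s = 1/7 on CD)

Parametrize AB as A + t(B − A) = (2 + 1 t, -4 + -1 t) and CD as C + s(D − C) = (3 + -6 s, -4 + -1 s). Solve the linear system for (t, s). Determinant = 7 ≠ 0, so a unique intersection of the containing lines exists. Solution: t = 1/7, s = 1/7 — both in [0, 1], so the segments cross. Intersection point: (15/7, -29/7).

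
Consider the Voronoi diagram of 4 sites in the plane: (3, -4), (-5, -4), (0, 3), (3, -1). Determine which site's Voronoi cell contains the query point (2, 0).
Nearest site = (3, -1)

The Voronoi cell of site s contains exactly those query points closer to s than to any other site. Compute squared distances from q = (2, 0) to each site:
  (3 − 2)² + (-1 − 0)² = 2
  (0 − 2)² + (3 − 0)² = 13
  (3 − 2)² + (-4 − 0)² = 17
  (-5 − 2)² + (-4 − 0)² = 65
Minimum is attained by (3, -1), so q lies in its Voronoi cell.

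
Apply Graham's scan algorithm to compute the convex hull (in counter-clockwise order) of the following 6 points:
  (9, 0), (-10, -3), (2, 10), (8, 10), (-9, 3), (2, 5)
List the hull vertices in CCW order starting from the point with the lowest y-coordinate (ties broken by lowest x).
Hull (CCW) = [(-10, -3), (9, 0), (8, 10), (2, 10), (-9, 3)]

Graham scan procedure:
  1. Find the pivot p₀ = point with lowest y (tie → lowest x): (-10, -3).
  2. Sort the remaining points by polar angle around p₀.
  3. Walk through sorted points, maintaining a stack; pop the top while the last three entries make a non-left turn (cross product ≤ 0).
  4. Final stack is the convex hull in CCW order: (-10, -3), (9, 0), (8, 10), (2, 10), (-9, 3).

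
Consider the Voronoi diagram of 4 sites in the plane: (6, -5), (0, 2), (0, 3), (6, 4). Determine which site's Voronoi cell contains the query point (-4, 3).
Nearest site = (0, 3)

The Voronoi cell of site s contains exactly those query points closer to s than to any other site. Compute squared distances from q = (-4, 3) to each site:
  (0 − -4)² + (3 − 3)² = 16
  (0 − -4)² + (2 − 3)² = 17
  (6 − -4)² + (4 − 3)² = 101
  (6 − -4)² + (-5 − 3)² = 164
Minimum is attained by (0, 3), so q lies in its Voronoi cell.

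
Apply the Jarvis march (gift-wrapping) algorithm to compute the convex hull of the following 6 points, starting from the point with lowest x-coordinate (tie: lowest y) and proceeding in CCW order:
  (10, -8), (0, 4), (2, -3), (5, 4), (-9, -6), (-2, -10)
Hull (CCW) = [(-9, -6), (-2, -10), (10, -8), (5, 4), (0, 4)]

Jarvis march: at each step, from the current hull vertex p, select the next vertex q as the point such that every other point lies strictly to the left of (or on) the directed line p → q. (Equivalently: for every other point r, the cross product (q − p) × (r − p) ≥ 0.)
Starting point (lowest x, tie lowest y): (-9, -6). Wrap until returning to start. Resulting hull: (-9, -6), (-2, -10), (10, -8), (5, 4), (0, 4).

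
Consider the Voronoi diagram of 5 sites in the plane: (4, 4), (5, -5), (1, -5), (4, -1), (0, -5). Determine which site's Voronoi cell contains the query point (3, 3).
Nearest site = (4, 4)

The Voronoi cell of site s contains exactly those query points closer to s than to any other site. Compute squared distances from q = (3, 3) to each site:
  (4 − 3)² + (4 − 3)² = 2
  (4 − 3)² + (-1 − 3)² = 17
  (1 − 3)² + (-5 − 3)² = 68
  (5 − 3)² + (-5 − 3)² = 68
  (0 − 3)² + (-5 − 3)² = 73
Minimum is attained by (4, 4), so q lies in its Voronoi cell.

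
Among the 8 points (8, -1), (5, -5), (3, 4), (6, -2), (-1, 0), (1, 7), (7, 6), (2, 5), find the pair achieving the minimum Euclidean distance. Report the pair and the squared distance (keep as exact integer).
Pair = ((3, 4), (2, 5)); squared distance = 2

Compute all C(8, 2) = 28 pairwise squared distances (x_i − x_j)² + (y_i − y_j)². The minimum is 2, attained by the pair ((3, 4), (2, 5)).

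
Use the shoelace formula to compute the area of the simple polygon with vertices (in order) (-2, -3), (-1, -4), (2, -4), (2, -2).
Area = 11/2

Shoelace formula: Area = (1/2) |Σ_i (x_i · y_{i+1} − x_{i+1} · y_i)| (indices mod n). Compute each cross term:
  (-2)(-4) − (-1)(-3) = 5
  (-1)(-4) − (2)(-4) = 12
  (2)(-2) − (2)(-4) = 4
  (2)(-3) − (-2)(-2) = -10
Sum = 11, so (signed) Area = 11/2 = 11/2, |Area| = 11/2.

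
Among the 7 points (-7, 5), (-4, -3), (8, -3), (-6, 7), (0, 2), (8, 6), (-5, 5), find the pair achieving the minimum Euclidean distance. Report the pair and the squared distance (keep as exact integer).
Pair = ((-7, 5), (-5, 5)); squared distance = 4

Compute all C(7, 2) = 21 pairwise squared distances (x_i − x_j)² + (y_i − y_j)². The minimum is 4, attained by the pair ((-7, 5), (-5, 5)).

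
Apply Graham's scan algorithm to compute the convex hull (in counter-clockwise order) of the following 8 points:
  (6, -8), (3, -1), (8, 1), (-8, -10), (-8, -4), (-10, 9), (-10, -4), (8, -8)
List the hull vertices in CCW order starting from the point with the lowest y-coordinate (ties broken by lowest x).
Hull (CCW) = [(-8, -10), (8, -8), (8, 1), (-10, 9), (-10, -4)]

Graham scan procedure:
  1. Find the pivot p₀ = point with lowest y (tie → lowest x): (-8, -10).
  2. Sort the remaining points by polar angle around p₀.
  3. Walk through sorted points, maintaining a stack; pop the top while the last three entries make a non-left turn (cross product ≤ 0).
  4. Final stack is the convex hull in CCW order: (-8, -10), (8, -8), (8, 1), (-10, 9), (-10, -4).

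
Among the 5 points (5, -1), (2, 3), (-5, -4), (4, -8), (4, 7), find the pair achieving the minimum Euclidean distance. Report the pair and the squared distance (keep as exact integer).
Pair = ((2, 3), (4, 7)); squared distance = 20

Compute all C(5, 2) = 10 pairwise squared distances (x_i − x_j)² + (y_i − y_j)². The minimum is 20, attained by the pair ((2, 3), (4, 7)).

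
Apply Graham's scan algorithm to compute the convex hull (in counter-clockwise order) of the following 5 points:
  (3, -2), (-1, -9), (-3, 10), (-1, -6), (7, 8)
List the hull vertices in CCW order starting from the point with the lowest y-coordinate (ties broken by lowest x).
Hull (CCW) = [(-1, -9), (3, -2), (7, 8), (-3, 10)]

Graham scan procedure:
  1. Find the pivot p₀ = point with lowest y (tie → lowest x): (-1, -9).
  2. Sort the remaining points by polar angle around p₀.
  3. Walk through sorted points, maintaining a stack; pop the top while the last three entries make a non-left turn (cross product ≤ 0).
  4. Final stack is the convex hull in CCW order: (-1, -9), (3, -2), (7, 8), (-3, 10).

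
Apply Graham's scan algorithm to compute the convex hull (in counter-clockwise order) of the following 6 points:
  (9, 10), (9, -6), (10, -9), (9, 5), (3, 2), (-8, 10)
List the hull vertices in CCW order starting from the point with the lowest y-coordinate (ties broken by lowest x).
Hull (CCW) = [(10, -9), (9, 10), (-8, 10)]

Graham scan procedure:
  1. Find the pivot p₀ = point with lowest y (tie → lowest x): (10, -9).
  2. Sort the remaining points by polar angle around p₀.
  3. Walk through sorted points, maintaining a stack; pop the top while the last three entries make a non-left turn (cross product ≤ 0).
  4. Final stack is the convex hull in CCW order: (10, -9), (9, 10), (-8, 10).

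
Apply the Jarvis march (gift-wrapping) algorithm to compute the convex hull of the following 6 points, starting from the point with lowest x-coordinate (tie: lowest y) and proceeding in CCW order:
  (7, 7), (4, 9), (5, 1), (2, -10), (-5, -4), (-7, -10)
Hull (CCW) = [(-7, -10), (2, -10), (7, 7), (4, 9), (-5, -4)]

Jarvis march: at each step, from the current hull vertex p, select the next vertex q as the point such that every other point lies strictly to the left of (or on) the directed line p → q. (Equivalently: for every other point r, the cross product (q − p) × (r − p) ≥ 0.)
Starting point (lowest x, tie lowest y): (-7, -10). Wrap until returning to start. Resulting hull: (-7, -10), (2, -10), (7, 7), (4, 9), (-5, -4).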